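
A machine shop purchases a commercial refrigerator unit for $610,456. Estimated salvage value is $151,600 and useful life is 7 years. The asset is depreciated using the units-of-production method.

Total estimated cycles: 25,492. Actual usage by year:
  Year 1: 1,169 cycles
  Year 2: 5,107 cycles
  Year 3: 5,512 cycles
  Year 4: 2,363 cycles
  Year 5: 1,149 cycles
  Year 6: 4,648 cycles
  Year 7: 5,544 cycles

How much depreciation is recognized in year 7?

$99,792

Depreciable base = $610,456 − $151,600 = $458,856.
Rate = $458,856 / 25,492 cycles = $18 per cycle.
Year 1: 1,169 × $18 = $21,042. Book value $589,414.
Year 2: 5,107 × $18 = $91,926. Book value $497,488.
Year 3: 5,512 × $18 = $99,216. Book value $398,272.
Year 4: 2,363 × $18 = $42,534. Book value $355,738.
Year 5: 1,149 × $18 = $20,682. Book value $335,056.
Year 6: 4,648 × $18 = $83,664. Book value $251,392.
Year 7: 5,544 × $18 = $99,792. Book value $151,600.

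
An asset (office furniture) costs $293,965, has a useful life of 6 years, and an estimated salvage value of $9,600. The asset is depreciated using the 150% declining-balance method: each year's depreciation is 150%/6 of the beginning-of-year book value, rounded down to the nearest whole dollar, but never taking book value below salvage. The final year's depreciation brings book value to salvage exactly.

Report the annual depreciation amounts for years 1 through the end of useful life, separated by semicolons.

$73,491; $55,118; $41,339; $31,004; $23,253; $60,160

Depreciable base = $293,965 − $9,600 = $284,365.
Year 1: ⌊$293,965 × 150%/6⌋ = $73,491. Book value $220,474.
Year 2: ⌊$220,474 × 150%/6⌋ = $55,118. Book value $165,356.
Year 3: ⌊$165,356 × 150%/6⌋ = $41,339. Book value $124,017.
Year 4: ⌊$124,017 × 150%/6⌋ = $31,004. Book value $93,013.
Year 5: ⌊$93,013 × 150%/6⌋ = $23,253. Book value $69,760.
Year 6 (final): $69,760 − $9,600 = $60,160. Book value $9,600.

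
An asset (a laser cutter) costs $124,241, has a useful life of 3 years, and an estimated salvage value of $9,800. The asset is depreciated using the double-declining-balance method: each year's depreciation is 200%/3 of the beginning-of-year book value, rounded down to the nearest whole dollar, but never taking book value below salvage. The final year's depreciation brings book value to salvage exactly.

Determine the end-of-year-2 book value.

$13,805

Depreciable base = $124,241 − $9,800 = $114,441.
Year 1: ⌊$124,241 × 200%/3⌋ = $82,827. Book value $41,414.
Year 2: ⌊$41,414 × 200%/3⌋ = $27,609. Book value $13,805.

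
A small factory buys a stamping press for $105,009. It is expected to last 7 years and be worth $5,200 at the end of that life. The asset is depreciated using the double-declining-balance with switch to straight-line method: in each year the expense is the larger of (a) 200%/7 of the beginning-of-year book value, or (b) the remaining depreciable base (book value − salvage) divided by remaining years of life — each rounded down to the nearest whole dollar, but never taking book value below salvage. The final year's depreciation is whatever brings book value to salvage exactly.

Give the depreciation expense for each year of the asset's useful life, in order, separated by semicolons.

$30,002; $21,430; $15,307; $10,934; $7,810; $7,163; $7,163

Depreciable base = $105,009 − $5,200 = $99,809.
Year 1: DB = ⌊$105,009 × 200%/7⌋ = $30,002; SL = ⌊$99,809/7⌋ = $14,258 → take DB $30,002. Book value $75,007.
Year 2: DB = ⌊$75,007 × 200%/7⌋ = $21,430; SL = ⌊$69,807/6⌋ = $11,634 → take DB $21,430. Book value $53,577.
Year 3: DB = ⌊$53,577 × 200%/7⌋ = $15,307; SL = ⌊$48,377/5⌋ = $9,675 → take DB $15,307. Book value $38,270.
Year 4: DB = ⌊$38,270 × 200%/7⌋ = $10,934; SL = ⌊$33,070/4⌋ = $8,267 → take DB $10,934. Book value $27,336.
Year 5: DB = ⌊$27,336 × 200%/7⌋ = $7,810; SL = ⌊$22,136/3⌋ = $7,378 → take DB $7,810. Book value $19,526.
Year 6: DB = ⌊$19,526 × 200%/7⌋ = $5,578; SL = ⌊$14,326/2⌋ = $7,163 → take SL $7,163. Book value $12,363.
Year 7 (final): $12,363 − $5,200 = $7,163. Book value $5,200.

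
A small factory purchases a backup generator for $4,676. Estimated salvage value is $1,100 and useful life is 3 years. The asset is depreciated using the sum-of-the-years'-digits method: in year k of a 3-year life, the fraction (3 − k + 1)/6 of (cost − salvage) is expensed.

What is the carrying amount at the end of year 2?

$1,696

Depreciable base = $4,676 − $1,100 = $3,576.
Sum of the years' digits = 3+2+1 = 6.
Year 1: $3,576 × 3/6 = $1,788. Book value $2,888.
Year 2: $3,576 × 2/6 = $1,192. Book value $1,696.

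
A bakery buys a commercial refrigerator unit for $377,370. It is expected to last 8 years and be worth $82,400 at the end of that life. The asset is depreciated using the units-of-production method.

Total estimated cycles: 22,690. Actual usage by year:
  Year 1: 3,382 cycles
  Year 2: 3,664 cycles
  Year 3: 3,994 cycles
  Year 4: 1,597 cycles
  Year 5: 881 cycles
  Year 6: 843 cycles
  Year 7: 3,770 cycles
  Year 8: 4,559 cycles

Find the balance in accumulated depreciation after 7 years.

$235,703

Depreciable base = $377,370 − $82,400 = $294,970.
Rate = $294,970 / 22,690 cycles = $13 per cycle.
Year 1: 3,382 × $13 = $43,966. Book value $333,404.
Year 2: 3,664 × $13 = $47,632. Book value $285,772.
Year 3: 3,994 × $13 = $51,922. Book value $233,850.
Year 4: 1,597 × $13 = $20,761. Book value $213,089.
Year 5: 881 × $13 = $11,453. Book value $201,636.
Year 6: 843 × $13 = $10,959. Book value $190,677.
Year 7: 3,770 × $13 = $49,010. Book value $141,667.
Accumulated through year 7 = $377,370 − $141,667 = $235,703.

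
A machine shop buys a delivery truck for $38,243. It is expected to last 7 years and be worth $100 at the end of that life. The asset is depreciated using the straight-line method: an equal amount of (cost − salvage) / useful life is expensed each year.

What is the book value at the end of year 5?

Depreciable base = $38,243 − $100 = $38,143.
Annual expense = $38,143 / 7 = $5,449.
End of year 1: book value $32,794.
End of year 2: book value $27,345.
End of year 3: book value $21,896.
End of year 4: book value $16,447.
End of year 5: book value $10,998.

$10,998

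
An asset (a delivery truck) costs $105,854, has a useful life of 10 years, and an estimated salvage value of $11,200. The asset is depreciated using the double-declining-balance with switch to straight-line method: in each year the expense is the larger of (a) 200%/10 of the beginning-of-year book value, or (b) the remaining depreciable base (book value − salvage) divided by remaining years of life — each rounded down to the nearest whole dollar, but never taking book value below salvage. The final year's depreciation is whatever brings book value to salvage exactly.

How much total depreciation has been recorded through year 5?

Depreciable base = $105,854 − $11,200 = $94,654.
Year 1: DB = ⌊$105,854 × 200%/10⌋ = $21,170; SL = ⌊$94,654/10⌋ = $9,465 → take DB $21,170. Book value $84,684.
Year 2: DB = ⌊$84,684 × 200%/10⌋ = $16,936; SL = ⌊$73,484/9⌋ = $8,164 → take DB $16,936. Book value $67,748.
Year 3: DB = ⌊$67,748 × 200%/10⌋ = $13,549; SL = ⌊$56,548/8⌋ = $7,068 → take DB $13,549. Book value $54,199.
Year 4: DB = ⌊$54,199 × 200%/10⌋ = $10,839; SL = ⌊$42,999/7⌋ = $6,142 → take DB $10,839. Book value $43,360.
Year 5: DB = ⌊$43,360 × 200%/10⌋ = $8,672; SL = ⌊$32,160/6⌋ = $5,360 → take DB $8,672. Book value $34,688.
Accumulated through year 5 = $105,854 − $34,688 = $71,166.

$71,166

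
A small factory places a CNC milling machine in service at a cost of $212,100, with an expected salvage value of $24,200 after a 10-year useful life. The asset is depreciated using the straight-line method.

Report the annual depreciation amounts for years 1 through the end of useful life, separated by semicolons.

Depreciable base = $212,100 − $24,200 = $187,900.
Annual expense = $187,900 / 10 = $18,790.
End of year 1: book value $193,310.
End of year 2: book value $174,520.
End of year 3: book value $155,730.
End of year 4: book value $136,940.
End of year 5: book value $118,150.
End of year 6: book value $99,360.
End of year 7: book value $80,570.
End of year 8: book value $61,780.
End of year 9: book value $42,990.
End of year 10: book value $24,200.

$18,790; $18,790; $18,790; $18,790; $18,790; $18,790; $18,790; $18,790; $18,790; $18,790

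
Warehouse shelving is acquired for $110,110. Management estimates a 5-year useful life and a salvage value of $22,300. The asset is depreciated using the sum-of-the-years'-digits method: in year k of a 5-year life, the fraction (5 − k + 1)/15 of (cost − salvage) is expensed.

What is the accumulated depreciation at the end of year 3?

$70,248

Depreciable base = $110,110 − $22,300 = $87,810.
Sum of the years' digits = 5+4+3+2+1 = 15.
Year 1: $87,810 × 5/15 = $29,270. Book value $80,840.
Year 2: $87,810 × 4/15 = $23,416. Book value $57,424.
Year 3: $87,810 × 3/15 = $17,562. Book value $39,862.
Accumulated through year 3 = $110,110 − $39,862 = $70,248.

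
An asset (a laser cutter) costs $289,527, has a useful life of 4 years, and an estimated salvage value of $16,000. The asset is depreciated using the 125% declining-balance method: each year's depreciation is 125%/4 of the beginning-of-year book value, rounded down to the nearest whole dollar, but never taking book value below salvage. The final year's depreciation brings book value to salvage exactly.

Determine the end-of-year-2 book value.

$136,847

Depreciable base = $289,527 − $16,000 = $273,527.
Year 1: ⌊$289,527 × 125%/4⌋ = $90,477. Book value $199,050.
Year 2: ⌊$199,050 × 125%/4⌋ = $62,203. Book value $136,847.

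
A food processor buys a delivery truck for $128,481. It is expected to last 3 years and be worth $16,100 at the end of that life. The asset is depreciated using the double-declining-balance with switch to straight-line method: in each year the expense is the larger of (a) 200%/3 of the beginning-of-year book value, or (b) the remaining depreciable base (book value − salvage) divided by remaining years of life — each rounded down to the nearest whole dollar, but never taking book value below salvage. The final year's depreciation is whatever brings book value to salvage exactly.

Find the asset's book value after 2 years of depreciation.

$16,100

Depreciable base = $128,481 − $16,100 = $112,381.
Year 1: DB = ⌊$128,481 × 200%/3⌋ = $85,654; SL = ⌊$112,381/3⌋ = $37,460 → take DB $85,654. Book value $42,827.
Year 2: DB = ⌊$42,827 × 200%/3⌋ = $28,551; SL = ⌊$26,727/2⌋ = $13,363 → take DB $28,551, capped at $26,727. Book value $16,100.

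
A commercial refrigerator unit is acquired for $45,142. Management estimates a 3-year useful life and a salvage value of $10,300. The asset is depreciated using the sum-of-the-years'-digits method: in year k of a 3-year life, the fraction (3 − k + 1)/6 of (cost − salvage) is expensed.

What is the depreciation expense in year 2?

$11,614

Depreciable base = $45,142 − $10,300 = $34,842.
Sum of the years' digits = 3+2+1 = 6.
Year 1: $34,842 × 3/6 = $17,421. Book value $27,721.
Year 2: $34,842 × 2/6 = $11,614. Book value $16,107.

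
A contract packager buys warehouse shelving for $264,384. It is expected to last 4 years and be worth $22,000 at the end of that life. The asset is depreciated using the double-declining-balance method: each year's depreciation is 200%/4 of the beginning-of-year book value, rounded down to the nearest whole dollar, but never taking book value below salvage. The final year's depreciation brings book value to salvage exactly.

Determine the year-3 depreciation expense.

Depreciable base = $264,384 − $22,000 = $242,384.
Year 1: ⌊$264,384 × 200%/4⌋ = $132,192. Book value $132,192.
Year 2: ⌊$132,192 × 200%/4⌋ = $66,096. Book value $66,096.
Year 3: ⌊$66,096 × 200%/4⌋ = $33,048. Book value $33,048.

$33,048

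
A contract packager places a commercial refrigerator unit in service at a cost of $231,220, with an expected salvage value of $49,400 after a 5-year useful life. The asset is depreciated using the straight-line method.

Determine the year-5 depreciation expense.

$36,364

Depreciable base = $231,220 − $49,400 = $181,820.
Annual expense = $181,820 / 5 = $36,364.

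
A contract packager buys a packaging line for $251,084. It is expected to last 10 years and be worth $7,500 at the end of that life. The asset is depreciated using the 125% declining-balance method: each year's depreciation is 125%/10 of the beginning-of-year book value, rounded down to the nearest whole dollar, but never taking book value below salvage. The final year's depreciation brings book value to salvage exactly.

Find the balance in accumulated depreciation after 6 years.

$138,397

Depreciable base = $251,084 − $7,500 = $243,584.
Year 1: ⌊$251,084 × 125%/10⌋ = $31,385. Book value $219,699.
Year 2: ⌊$219,699 × 125%/10⌋ = $27,462. Book value $192,237.
Year 3: ⌊$192,237 × 125%/10⌋ = $24,029. Book value $168,208.
Year 4: ⌊$168,208 × 125%/10⌋ = $21,026. Book value $147,182.
Year 5: ⌊$147,182 × 125%/10⌋ = $18,397. Book value $128,785.
Year 6: ⌊$128,785 × 125%/10⌋ = $16,098. Book value $112,687.
Accumulated through year 6 = $251,084 − $112,687 = $138,397.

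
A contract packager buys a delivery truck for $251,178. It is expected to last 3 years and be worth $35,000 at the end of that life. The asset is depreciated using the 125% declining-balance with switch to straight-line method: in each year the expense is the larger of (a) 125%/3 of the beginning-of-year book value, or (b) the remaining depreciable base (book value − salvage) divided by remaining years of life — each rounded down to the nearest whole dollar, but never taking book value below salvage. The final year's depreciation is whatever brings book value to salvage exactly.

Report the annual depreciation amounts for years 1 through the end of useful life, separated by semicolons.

Depreciable base = $251,178 − $35,000 = $216,178.
Year 1: DB = ⌊$251,178 × 125%/3⌋ = $104,657; SL = ⌊$216,178/3⌋ = $72,059 → take DB $104,657. Book value $146,521.
Year 2: DB = ⌊$146,521 × 125%/3⌋ = $61,050; SL = ⌊$111,521/2⌋ = $55,760 → take DB $61,050. Book value $85,471.
Year 3 (final): $85,471 − $35,000 = $50,471. Book value $35,000.

$104,657; $61,050; $50,471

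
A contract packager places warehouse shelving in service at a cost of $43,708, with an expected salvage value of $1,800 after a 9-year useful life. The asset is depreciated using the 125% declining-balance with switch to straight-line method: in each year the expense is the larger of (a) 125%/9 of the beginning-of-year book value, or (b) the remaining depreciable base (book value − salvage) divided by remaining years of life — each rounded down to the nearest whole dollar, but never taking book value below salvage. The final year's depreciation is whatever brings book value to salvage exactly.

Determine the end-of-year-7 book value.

$10,504

Depreciable base = $43,708 − $1,800 = $41,908.
Year 1: DB = ⌊$43,708 × 125%/9⌋ = $6,070; SL = ⌊$41,908/9⌋ = $4,656 → take DB $6,070. Book value $37,638.
Year 2: DB = ⌊$37,638 × 125%/9⌋ = $5,227; SL = ⌊$35,838/8⌋ = $4,479 → take DB $5,227. Book value $32,411.
Year 3: DB = ⌊$32,411 × 125%/9⌋ = $4,501; SL = ⌊$30,611/7⌋ = $4,373 → take DB $4,501. Book value $27,910.
Year 4: DB = ⌊$27,910 × 125%/9⌋ = $3,876; SL = ⌊$26,110/6⌋ = $4,351 → take SL $4,351. Book value $23,559.
Year 5: DB = ⌊$23,559 × 125%/9⌋ = $3,272; SL = ⌊$21,759/5⌋ = $4,351 → take SL $4,351. Book value $19,208.
Year 6: DB = ⌊$19,208 × 125%/9⌋ = $2,667; SL = ⌊$17,408/4⌋ = $4,352 → take SL $4,352. Book value $14,856.
Year 7: DB = ⌊$14,856 × 125%/9⌋ = $2,063; SL = ⌊$13,056/3⌋ = $4,352 → take SL $4,352. Book value $10,504.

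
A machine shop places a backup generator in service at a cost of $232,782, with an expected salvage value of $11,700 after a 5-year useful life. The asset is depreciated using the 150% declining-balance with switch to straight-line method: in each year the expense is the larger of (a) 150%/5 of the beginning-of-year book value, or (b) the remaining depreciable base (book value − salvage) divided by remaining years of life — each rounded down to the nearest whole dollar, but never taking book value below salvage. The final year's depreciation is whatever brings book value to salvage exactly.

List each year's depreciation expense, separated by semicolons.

Depreciable base = $232,782 − $11,700 = $221,082.
Year 1: DB = ⌊$232,782 × 150%/5⌋ = $69,834; SL = ⌊$221,082/5⌋ = $44,216 → take DB $69,834. Book value $162,948.
Year 2: DB = ⌊$162,948 × 150%/5⌋ = $48,884; SL = ⌊$151,248/4⌋ = $37,812 → take DB $48,884. Book value $114,064.
Year 3: DB = ⌊$114,064 × 150%/5⌋ = $34,219; SL = ⌊$102,364/3⌋ = $34,121 → take DB $34,219. Book value $79,845.
Year 4: DB = ⌊$79,845 × 150%/5⌋ = $23,953; SL = ⌊$68,145/2⌋ = $34,072 → take SL $34,072. Book value $45,773.
Year 5 (final): $45,773 − $11,700 = $34,073. Book value $11,700.

$69,834; $48,884; $34,219; $34,072; $34,073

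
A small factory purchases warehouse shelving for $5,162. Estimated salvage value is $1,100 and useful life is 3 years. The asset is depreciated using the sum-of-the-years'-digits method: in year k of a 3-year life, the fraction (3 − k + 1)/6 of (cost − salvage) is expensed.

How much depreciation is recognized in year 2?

$1,354

Depreciable base = $5,162 − $1,100 = $4,062.
Sum of the years' digits = 3+2+1 = 6.
Year 1: $4,062 × 3/6 = $2,031. Book value $3,131.
Year 2: $4,062 × 2/6 = $1,354. Book value $1,777.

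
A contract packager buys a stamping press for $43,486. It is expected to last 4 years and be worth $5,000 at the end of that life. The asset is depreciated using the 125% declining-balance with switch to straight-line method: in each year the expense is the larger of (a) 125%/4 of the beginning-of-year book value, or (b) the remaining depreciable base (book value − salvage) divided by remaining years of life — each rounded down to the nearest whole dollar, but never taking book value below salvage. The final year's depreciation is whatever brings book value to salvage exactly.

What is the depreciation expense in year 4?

Depreciable base = $43,486 − $5,000 = $38,486.
Year 1: DB = ⌊$43,486 × 125%/4⌋ = $13,589; SL = ⌊$38,486/4⌋ = $9,621 → take DB $13,589. Book value $29,897.
Year 2: DB = ⌊$29,897 × 125%/4⌋ = $9,342; SL = ⌊$24,897/3⌋ = $8,299 → take DB $9,342. Book value $20,555.
Year 3: DB = ⌊$20,555 × 125%/4⌋ = $6,423; SL = ⌊$15,555/2⌋ = $7,777 → take SL $7,777. Book value $12,778.
Year 4 (final): $12,778 − $5,000 = $7,778. Book value $5,000.

$7,778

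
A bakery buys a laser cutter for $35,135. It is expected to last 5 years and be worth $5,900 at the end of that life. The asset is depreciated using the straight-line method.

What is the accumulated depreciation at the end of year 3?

Depreciable base = $35,135 − $5,900 = $29,235.
Annual expense = $29,235 / 5 = $5,847.
End of year 1: book value $29,288.
End of year 2: book value $23,441.
End of year 3: book value $17,594.
Accumulated through year 3 = $35,135 − $17,594 = $17,541.

$17,541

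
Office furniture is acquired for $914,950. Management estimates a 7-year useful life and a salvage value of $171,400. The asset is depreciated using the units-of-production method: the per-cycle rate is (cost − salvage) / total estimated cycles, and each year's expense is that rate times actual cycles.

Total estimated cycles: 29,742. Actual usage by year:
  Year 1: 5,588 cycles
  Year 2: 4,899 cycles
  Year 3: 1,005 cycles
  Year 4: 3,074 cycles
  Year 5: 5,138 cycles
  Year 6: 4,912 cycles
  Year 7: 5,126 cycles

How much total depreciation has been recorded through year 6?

Depreciable base = $914,950 − $171,400 = $743,550.
Rate = $743,550 / 29,742 cycles = $25 per cycle.
Year 1: 5,588 × $25 = $139,700. Book value $775,250.
Year 2: 4,899 × $25 = $122,475. Book value $652,775.
Year 3: 1,005 × $25 = $25,125. Book value $627,650.
Year 4: 3,074 × $25 = $76,850. Book value $550,800.
Year 5: 5,138 × $25 = $128,450. Book value $422,350.
Year 6: 4,912 × $25 = $122,800. Book value $299,550.
Accumulated through year 6 = $914,950 − $299,550 = $615,400.

$615,400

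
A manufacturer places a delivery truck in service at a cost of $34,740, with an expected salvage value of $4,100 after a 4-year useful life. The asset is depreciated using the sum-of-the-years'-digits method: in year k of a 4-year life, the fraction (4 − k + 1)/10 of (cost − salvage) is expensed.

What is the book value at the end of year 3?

Depreciable base = $34,740 − $4,100 = $30,640.
Sum of the years' digits = 4+3+2+1 = 10.
Year 1: $30,640 × 4/10 = $12,256. Book value $22,484.
Year 2: $30,640 × 3/10 = $9,192. Book value $13,292.
Year 3: $30,640 × 2/10 = $6,128. Book value $7,164.

$7,164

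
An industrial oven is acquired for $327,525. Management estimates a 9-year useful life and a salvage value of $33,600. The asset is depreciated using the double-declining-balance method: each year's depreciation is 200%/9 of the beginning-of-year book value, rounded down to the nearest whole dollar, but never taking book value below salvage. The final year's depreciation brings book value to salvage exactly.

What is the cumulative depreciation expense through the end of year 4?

$207,666

Depreciable base = $327,525 − $33,600 = $293,925.
Year 1: ⌊$327,525 × 200%/9⌋ = $72,783. Book value $254,742.
Year 2: ⌊$254,742 × 200%/9⌋ = $56,609. Book value $198,133.
Year 3: ⌊$198,133 × 200%/9⌋ = $44,029. Book value $154,104.
Year 4: ⌊$154,104 × 200%/9⌋ = $34,245. Book value $119,859.
Accumulated through year 4 = $327,525 − $119,859 = $207,666.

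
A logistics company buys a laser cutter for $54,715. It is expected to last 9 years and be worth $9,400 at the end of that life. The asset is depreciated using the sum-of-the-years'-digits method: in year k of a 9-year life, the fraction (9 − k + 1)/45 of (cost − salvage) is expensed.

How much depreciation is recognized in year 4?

Depreciable base = $54,715 − $9,400 = $45,315.
Sum of the years' digits = 9+8+7+6+5+4+3+2+1 = 45.
Year 1: $45,315 × 9/45 = $9,063. Book value $45,652.
Year 2: $45,315 × 8/45 = $8,056. Book value $37,596.
Year 3: $45,315 × 7/45 = $7,049. Book value $30,547.
Year 4: $45,315 × 6/45 = $6,042. Book value $24,505.

$6,042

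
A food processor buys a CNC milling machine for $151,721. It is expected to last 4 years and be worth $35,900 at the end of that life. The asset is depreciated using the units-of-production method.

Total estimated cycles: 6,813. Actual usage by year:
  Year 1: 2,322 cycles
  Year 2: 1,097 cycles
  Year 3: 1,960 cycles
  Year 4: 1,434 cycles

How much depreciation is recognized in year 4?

Depreciable base = $151,721 − $35,900 = $115,821.
Rate = $115,821 / 6,813 cycles = $17 per cycle.
Year 1: 2,322 × $17 = $39,474. Book value $112,247.
Year 2: 1,097 × $17 = $18,649. Book value $93,598.
Year 3: 1,960 × $17 = $33,320. Book value $60,278.
Year 4: 1,434 × $17 = $24,378. Book value $35,900.

$24,378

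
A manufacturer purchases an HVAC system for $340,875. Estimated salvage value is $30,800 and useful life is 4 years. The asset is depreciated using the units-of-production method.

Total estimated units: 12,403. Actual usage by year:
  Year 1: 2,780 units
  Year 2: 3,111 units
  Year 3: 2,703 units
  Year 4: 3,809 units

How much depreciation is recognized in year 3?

Depreciable base = $340,875 − $30,800 = $310,075.
Rate = $310,075 / 12,403 units = $25 per unit.
Year 1: 2,780 × $25 = $69,500. Book value $271,375.
Year 2: 3,111 × $25 = $77,775. Book value $193,600.
Year 3: 2,703 × $25 = $67,575. Book value $126,025.

$67,575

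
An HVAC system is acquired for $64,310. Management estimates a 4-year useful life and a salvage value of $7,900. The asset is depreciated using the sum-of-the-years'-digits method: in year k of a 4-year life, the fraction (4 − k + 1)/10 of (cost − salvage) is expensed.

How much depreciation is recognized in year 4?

Depreciable base = $64,310 − $7,900 = $56,410.
Sum of the years' digits = 4+3+2+1 = 10.
Year 1: $56,410 × 4/10 = $22,564. Book value $41,746.
Year 2: $56,410 × 3/10 = $16,923. Book value $24,823.
Year 3: $56,410 × 2/10 = $11,282. Book value $13,541.
Year 4: $56,410 × 1/10 = $5,641. Book value $7,900.

$5,641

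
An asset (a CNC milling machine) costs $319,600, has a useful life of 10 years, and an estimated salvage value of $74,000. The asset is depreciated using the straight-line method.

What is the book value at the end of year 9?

$98,560

Depreciable base = $319,600 − $74,000 = $245,600.
Annual expense = $245,600 / 10 = $24,560.
End of year 1: book value $295,040.
End of year 2: book value $270,480.
End of year 3: book value $245,920.
End of year 4: book value $221,360.
End of year 5: book value $196,800.
End of year 6: book value $172,240.
End of year 7: book value $147,680.
End of year 8: book value $123,120.
End of year 9: book value $98,560.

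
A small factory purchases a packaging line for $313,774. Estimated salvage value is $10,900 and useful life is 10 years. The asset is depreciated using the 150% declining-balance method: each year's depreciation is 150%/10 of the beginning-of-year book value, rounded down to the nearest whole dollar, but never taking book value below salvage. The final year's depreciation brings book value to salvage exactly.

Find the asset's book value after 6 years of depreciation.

Depreciable base = $313,774 − $10,900 = $302,874.
Year 1: ⌊$313,774 × 150%/10⌋ = $47,066. Book value $266,708.
Year 2: ⌊$266,708 × 150%/10⌋ = $40,006. Book value $226,702.
Year 3: ⌊$226,702 × 150%/10⌋ = $34,005. Book value $192,697.
Year 4: ⌊$192,697 × 150%/10⌋ = $28,904. Book value $163,793.
Year 5: ⌊$163,793 × 150%/10⌋ = $24,568. Book value $139,225.
Year 6: ⌊$139,225 × 150%/10⌋ = $20,883. Book value $118,342.

$118,342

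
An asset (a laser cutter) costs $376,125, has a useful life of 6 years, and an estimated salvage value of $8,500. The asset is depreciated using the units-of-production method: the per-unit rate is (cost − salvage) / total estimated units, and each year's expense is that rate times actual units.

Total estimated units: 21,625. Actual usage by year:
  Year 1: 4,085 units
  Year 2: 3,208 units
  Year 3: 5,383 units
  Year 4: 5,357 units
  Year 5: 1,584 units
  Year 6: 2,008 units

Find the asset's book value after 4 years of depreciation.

Depreciable base = $376,125 − $8,500 = $367,625.
Rate = $367,625 / 21,625 units = $17 per unit.
Year 1: 4,085 × $17 = $69,445. Book value $306,680.
Year 2: 3,208 × $17 = $54,536. Book value $252,144.
Year 3: 5,383 × $17 = $91,511. Book value $160,633.
Year 4: 5,357 × $17 = $91,069. Book value $69,564.

$69,564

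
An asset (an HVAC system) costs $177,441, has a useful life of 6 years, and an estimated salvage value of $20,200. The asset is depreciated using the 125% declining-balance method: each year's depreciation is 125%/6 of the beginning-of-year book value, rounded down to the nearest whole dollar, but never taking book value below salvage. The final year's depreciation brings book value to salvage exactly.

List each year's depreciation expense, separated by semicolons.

$36,966; $29,265; $23,168; $18,342; $14,520; $34,980

Depreciable base = $177,441 − $20,200 = $157,241.
Year 1: ⌊$177,441 × 125%/6⌋ = $36,966. Book value $140,475.
Year 2: ⌊$140,475 × 125%/6⌋ = $29,265. Book value $111,210.
Year 3: ⌊$111,210 × 125%/6⌋ = $23,168. Book value $88,042.
Year 4: ⌊$88,042 × 125%/6⌋ = $18,342. Book value $69,700.
Year 5: ⌊$69,700 × 125%/6⌋ = $14,520. Book value $55,180.
Year 6 (final): $55,180 − $20,200 = $34,980. Book value $20,200.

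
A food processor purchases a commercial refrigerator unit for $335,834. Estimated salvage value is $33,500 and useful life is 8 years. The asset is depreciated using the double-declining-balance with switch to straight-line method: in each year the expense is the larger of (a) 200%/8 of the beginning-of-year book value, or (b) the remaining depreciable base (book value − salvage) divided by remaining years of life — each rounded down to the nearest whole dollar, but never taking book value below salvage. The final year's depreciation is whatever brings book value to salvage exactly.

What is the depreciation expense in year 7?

$14,943

Depreciable base = $335,834 − $33,500 = $302,334.
Year 1: DB = ⌊$335,834 × 200%/8⌋ = $83,958; SL = ⌊$302,334/8⌋ = $37,791 → take DB $83,958. Book value $251,876.
Year 2: DB = ⌊$251,876 × 200%/8⌋ = $62,969; SL = ⌊$218,376/7⌋ = $31,196 → take DB $62,969. Book value $188,907.
Year 3: DB = ⌊$188,907 × 200%/8⌋ = $47,226; SL = ⌊$155,407/6⌋ = $25,901 → take DB $47,226. Book value $141,681.
Year 4: DB = ⌊$141,681 × 200%/8⌋ = $35,420; SL = ⌊$108,181/5⌋ = $21,636 → take DB $35,420. Book value $106,261.
Year 5: DB = ⌊$106,261 × 200%/8⌋ = $26,565; SL = ⌊$72,761/4⌋ = $18,190 → take DB $26,565. Book value $79,696.
Year 6: DB = ⌊$79,696 × 200%/8⌋ = $19,924; SL = ⌊$46,196/3⌋ = $15,398 → take DB $19,924. Book value $59,772.
Year 7: DB = ⌊$59,772 × 200%/8⌋ = $14,943; SL = ⌊$26,272/2⌋ = $13,136 → take DB $14,943. Book value $44,829.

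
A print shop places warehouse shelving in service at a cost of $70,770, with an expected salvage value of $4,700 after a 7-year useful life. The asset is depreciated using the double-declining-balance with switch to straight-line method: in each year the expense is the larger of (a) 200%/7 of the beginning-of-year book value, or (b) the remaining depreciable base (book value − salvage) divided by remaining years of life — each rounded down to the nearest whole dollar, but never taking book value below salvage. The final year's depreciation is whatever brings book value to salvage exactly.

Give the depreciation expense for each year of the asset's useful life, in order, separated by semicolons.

Depreciable base = $70,770 − $4,700 = $66,070.
Year 1: DB = ⌊$70,770 × 200%/7⌋ = $20,220; SL = ⌊$66,070/7⌋ = $9,438 → take DB $20,220. Book value $50,550.
Year 2: DB = ⌊$50,550 × 200%/7⌋ = $14,442; SL = ⌊$45,850/6⌋ = $7,641 → take DB $14,442. Book value $36,108.
Year 3: DB = ⌊$36,108 × 200%/7⌋ = $10,316; SL = ⌊$31,408/5⌋ = $6,281 → take DB $10,316. Book value $25,792.
Year 4: DB = ⌊$25,792 × 200%/7⌋ = $7,369; SL = ⌊$21,092/4⌋ = $5,273 → take DB $7,369. Book value $18,423.
Year 5: DB = ⌊$18,423 × 200%/7⌋ = $5,263; SL = ⌊$13,723/3⌋ = $4,574 → take DB $5,263. Book value $13,160.
Year 6: DB = ⌊$13,160 × 200%/7⌋ = $3,760; SL = ⌊$8,460/2⌋ = $4,230 → take SL $4,230. Book value $8,930.
Year 7 (final): $8,930 − $4,700 = $4,230. Book value $4,700.

$20,220; $14,442; $10,316; $7,369; $5,263; $4,230; $4,230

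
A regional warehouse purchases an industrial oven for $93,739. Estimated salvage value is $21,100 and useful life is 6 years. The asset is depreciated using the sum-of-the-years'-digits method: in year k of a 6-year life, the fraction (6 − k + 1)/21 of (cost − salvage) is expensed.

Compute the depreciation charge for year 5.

Depreciable base = $93,739 − $21,100 = $72,639.
Sum of the years' digits = 6+5+4+3+2+1 = 21.
Year 1: $72,639 × 6/21 = $20,754. Book value $72,985.
Year 2: $72,639 × 5/21 = $17,295. Book value $55,690.
Year 3: $72,639 × 4/21 = $13,836. Book value $41,854.
Year 4: $72,639 × 3/21 = $10,377. Book value $31,477.
Year 5: $72,639 × 2/21 = $6,918. Book value $24,559.

$6,918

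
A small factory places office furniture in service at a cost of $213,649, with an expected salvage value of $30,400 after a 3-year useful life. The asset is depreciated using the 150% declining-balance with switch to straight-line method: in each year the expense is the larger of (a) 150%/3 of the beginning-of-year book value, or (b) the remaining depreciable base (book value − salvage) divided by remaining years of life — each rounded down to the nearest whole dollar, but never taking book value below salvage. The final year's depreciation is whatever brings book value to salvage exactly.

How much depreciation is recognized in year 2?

Depreciable base = $213,649 − $30,400 = $183,249.
Year 1: DB = ⌊$213,649 × 150%/3⌋ = $106,824; SL = ⌊$183,249/3⌋ = $61,083 → take DB $106,824. Book value $106,825.
Year 2: DB = ⌊$106,825 × 150%/3⌋ = $53,412; SL = ⌊$76,425/2⌋ = $38,212 → take DB $53,412. Book value $53,413.

$53,412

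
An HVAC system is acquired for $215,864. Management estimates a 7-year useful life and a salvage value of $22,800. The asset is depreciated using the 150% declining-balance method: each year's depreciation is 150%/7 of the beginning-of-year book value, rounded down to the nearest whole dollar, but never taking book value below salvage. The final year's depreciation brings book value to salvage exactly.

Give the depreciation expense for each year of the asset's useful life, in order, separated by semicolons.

Depreciable base = $215,864 − $22,800 = $193,064.
Year 1: ⌊$215,864 × 150%/7⌋ = $46,256. Book value $169,608.
Year 2: ⌊$169,608 × 150%/7⌋ = $36,344. Book value $133,264.
Year 3: ⌊$133,264 × 150%/7⌋ = $28,556. Book value $104,708.
Year 4: ⌊$104,708 × 150%/7⌋ = $22,437. Book value $82,271.
Year 5: ⌊$82,271 × 150%/7⌋ = $17,629. Book value $64,642.
Year 6: ⌊$64,642 × 150%/7⌋ = $13,851. Book value $50,791.
Year 7 (final): $50,791 − $22,800 = $27,991. Book value $22,800.

$46,256; $36,344; $28,556; $22,437; $17,629; $13,851; $27,991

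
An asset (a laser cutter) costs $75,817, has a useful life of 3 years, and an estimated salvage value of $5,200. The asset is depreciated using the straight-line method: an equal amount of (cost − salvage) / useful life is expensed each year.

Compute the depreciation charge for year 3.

Depreciable base = $75,817 − $5,200 = $70,617.
Annual expense = $70,617 / 3 = $23,539.

$23,539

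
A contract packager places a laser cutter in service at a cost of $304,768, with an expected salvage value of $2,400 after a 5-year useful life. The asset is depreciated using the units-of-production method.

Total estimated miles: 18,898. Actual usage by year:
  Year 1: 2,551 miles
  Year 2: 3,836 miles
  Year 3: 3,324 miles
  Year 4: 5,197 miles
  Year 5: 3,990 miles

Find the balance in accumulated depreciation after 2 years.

Depreciable base = $304,768 − $2,400 = $302,368.
Rate = $302,368 / 18,898 miles = $16 per mile.
Year 1: 2,551 × $16 = $40,816. Book value $263,952.
Year 2: 3,836 × $16 = $61,376. Book value $202,576.
Accumulated through year 2 = $304,768 − $202,576 = $102,192.

$102,192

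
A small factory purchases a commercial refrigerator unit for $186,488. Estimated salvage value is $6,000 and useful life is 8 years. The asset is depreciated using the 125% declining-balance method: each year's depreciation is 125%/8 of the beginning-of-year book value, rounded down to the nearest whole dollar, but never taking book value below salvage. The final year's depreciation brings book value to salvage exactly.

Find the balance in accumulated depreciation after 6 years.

Depreciable base = $186,488 − $6,000 = $180,488.
Year 1: ⌊$186,488 × 125%/8⌋ = $29,138. Book value $157,350.
Year 2: ⌊$157,350 × 125%/8⌋ = $24,585. Book value $132,765.
Year 3: ⌊$132,765 × 125%/8⌋ = $20,744. Book value $112,021.
Year 4: ⌊$112,021 × 125%/8⌋ = $17,503. Book value $94,518.
Year 5: ⌊$94,518 × 125%/8⌋ = $14,768. Book value $79,750.
Year 6: ⌊$79,750 × 125%/8⌋ = $12,460. Book value $67,290.
Accumulated through year 6 = $186,488 − $67,290 = $119,198.

$119,198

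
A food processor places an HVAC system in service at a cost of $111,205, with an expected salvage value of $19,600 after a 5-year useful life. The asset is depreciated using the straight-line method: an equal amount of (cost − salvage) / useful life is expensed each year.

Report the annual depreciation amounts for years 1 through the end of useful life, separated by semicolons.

$18,321; $18,321; $18,321; $18,321; $18,321

Depreciable base = $111,205 − $19,600 = $91,605.
Annual expense = $91,605 / 5 = $18,321.
End of year 1: book value $92,884.
End of year 2: book value $74,563.
End of year 3: book value $56,242.
End of year 4: book value $37,921.
End of year 5: book value $19,600.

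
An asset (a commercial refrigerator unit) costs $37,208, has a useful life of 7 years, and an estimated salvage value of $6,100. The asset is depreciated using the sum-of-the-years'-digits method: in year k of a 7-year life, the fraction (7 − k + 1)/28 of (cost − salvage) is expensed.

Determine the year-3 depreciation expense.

$5,555

Depreciable base = $37,208 − $6,100 = $31,108.
Sum of the years' digits = 7+6+5+4+3+2+1 = 28.
Year 1: $31,108 × 7/28 = $7,777. Book value $29,431.
Year 2: $31,108 × 6/28 = $6,666. Book value $22,765.
Year 3: $31,108 × 5/28 = $5,555. Book value $17,210.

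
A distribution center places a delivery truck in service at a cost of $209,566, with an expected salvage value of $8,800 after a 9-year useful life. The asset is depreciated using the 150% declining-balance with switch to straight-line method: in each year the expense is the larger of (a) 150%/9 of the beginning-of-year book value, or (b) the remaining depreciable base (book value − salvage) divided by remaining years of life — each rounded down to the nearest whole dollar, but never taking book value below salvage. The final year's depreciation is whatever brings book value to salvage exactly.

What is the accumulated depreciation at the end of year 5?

$126,954

Depreciable base = $209,566 − $8,800 = $200,766.
Year 1: DB = ⌊$209,566 × 150%/9⌋ = $34,927; SL = ⌊$200,766/9⌋ = $22,307 → take DB $34,927. Book value $174,639.
Year 2: DB = ⌊$174,639 × 150%/9⌋ = $29,106; SL = ⌊$165,839/8⌋ = $20,729 → take DB $29,106. Book value $145,533.
Year 3: DB = ⌊$145,533 × 150%/9⌋ = $24,255; SL = ⌊$136,733/7⌋ = $19,533 → take DB $24,255. Book value $121,278.
Year 4: DB = ⌊$121,278 × 150%/9⌋ = $20,213; SL = ⌊$112,478/6⌋ = $18,746 → take DB $20,213. Book value $101,065.
Year 5: DB = ⌊$101,065 × 150%/9⌋ = $16,844; SL = ⌊$92,265/5⌋ = $18,453 → take SL $18,453. Book value $82,612.
Accumulated through year 5 = $209,566 − $82,612 = $126,954.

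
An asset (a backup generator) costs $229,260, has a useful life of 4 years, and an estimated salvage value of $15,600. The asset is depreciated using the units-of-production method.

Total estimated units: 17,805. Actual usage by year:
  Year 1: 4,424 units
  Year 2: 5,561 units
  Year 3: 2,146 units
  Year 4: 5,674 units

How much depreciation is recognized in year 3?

Depreciable base = $229,260 − $15,600 = $213,660.
Rate = $213,660 / 17,805 units = $12 per unit.
Year 1: 4,424 × $12 = $53,088. Book value $176,172.
Year 2: 5,561 × $12 = $66,732. Book value $109,440.
Year 3: 2,146 × $12 = $25,752. Book value $83,688.

$25,752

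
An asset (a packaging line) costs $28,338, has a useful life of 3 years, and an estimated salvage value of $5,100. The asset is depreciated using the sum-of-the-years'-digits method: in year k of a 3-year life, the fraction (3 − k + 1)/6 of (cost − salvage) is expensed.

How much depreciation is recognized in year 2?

Depreciable base = $28,338 − $5,100 = $23,238.
Sum of the years' digits = 3+2+1 = 6.
Year 1: $23,238 × 3/6 = $11,619. Book value $16,719.
Year 2: $23,238 × 2/6 = $7,746. Book value $8,973.

$7,746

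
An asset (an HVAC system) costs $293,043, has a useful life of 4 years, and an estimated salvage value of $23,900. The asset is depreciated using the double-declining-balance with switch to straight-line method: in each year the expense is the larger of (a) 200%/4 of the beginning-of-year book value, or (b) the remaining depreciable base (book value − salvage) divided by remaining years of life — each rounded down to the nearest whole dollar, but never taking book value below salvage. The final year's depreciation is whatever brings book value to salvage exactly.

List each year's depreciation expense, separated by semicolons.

Depreciable base = $293,043 − $23,900 = $269,143.
Year 1: DB = ⌊$293,043 × 200%/4⌋ = $146,521; SL = ⌊$269,143/4⌋ = $67,285 → take DB $146,521. Book value $146,522.
Year 2: DB = ⌊$146,522 × 200%/4⌋ = $73,261; SL = ⌊$122,622/3⌋ = $40,874 → take DB $73,261. Book value $73,261.
Year 3: DB = ⌊$73,261 × 200%/4⌋ = $36,630; SL = ⌊$49,361/2⌋ = $24,680 → take DB $36,630. Book value $36,631.
Year 4 (final): $36,631 − $23,900 = $12,731. Book value $23,900.

$146,521; $73,261; $36,630; $12,731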